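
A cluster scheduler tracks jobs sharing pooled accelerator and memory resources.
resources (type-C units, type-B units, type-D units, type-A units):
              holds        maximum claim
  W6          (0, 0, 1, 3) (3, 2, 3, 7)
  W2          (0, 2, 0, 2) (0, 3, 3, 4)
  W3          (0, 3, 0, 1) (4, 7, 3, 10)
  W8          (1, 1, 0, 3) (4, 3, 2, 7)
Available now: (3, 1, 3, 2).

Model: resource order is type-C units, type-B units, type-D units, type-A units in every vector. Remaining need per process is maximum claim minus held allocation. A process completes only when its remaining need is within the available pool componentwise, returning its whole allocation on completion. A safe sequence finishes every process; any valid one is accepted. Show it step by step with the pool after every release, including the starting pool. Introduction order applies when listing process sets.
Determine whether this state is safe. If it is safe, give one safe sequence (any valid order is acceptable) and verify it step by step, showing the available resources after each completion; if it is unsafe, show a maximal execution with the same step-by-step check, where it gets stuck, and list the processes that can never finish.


SAFE. One safe sequence: W2, W6, W8, W3.
Key observation: W2 marks the first exact bind of the order: its need (0, 1, 3, 2) fits the free (3, 1, 3, 2) with zero slack on a requested resource.
Verifying each step:
  pool = (3, 1, 3, 2)
  W2 needs (0, 1, 3, 2) <= (3, 1, 3, 2) -> finishes; pool += (0, 2, 0, 2) = (3, 3, 3, 4)
  W6 needs (3, 2, 2, 4) <= (3, 3, 3, 4) -> finishes; pool += (0, 0, 1, 3) = (3, 3, 4, 7)
  W8 needs (3, 2, 2, 4) <= (3, 3, 4, 7) -> finishes; pool += (1, 1, 0, 3) = (4, 4, 4, 10)
  W3 needs (4, 4, 3, 9) <= (4, 4, 4, 10) -> finishes; pool += (0, 3, 0, 1) = (4, 7, 4, 11)


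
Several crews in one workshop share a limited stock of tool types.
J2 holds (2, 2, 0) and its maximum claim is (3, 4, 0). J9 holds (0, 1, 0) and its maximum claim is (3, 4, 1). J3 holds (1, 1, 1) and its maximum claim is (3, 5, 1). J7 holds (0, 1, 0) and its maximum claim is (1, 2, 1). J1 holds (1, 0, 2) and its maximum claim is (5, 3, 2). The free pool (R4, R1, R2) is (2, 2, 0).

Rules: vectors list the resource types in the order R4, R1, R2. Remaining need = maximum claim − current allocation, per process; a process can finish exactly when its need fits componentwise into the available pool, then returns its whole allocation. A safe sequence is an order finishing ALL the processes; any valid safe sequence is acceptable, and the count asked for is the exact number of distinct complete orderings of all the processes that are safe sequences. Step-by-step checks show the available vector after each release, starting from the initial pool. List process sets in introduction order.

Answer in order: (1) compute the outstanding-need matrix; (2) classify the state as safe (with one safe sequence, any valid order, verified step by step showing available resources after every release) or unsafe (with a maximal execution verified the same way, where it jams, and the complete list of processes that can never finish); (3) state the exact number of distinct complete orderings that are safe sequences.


(1) Need matrix, components ordered R4, R1, R2:
  J2: (1, 2, 0)
  J9: (3, 3, 1)
  J3: (2, 4, 0)
  J7: (1, 1, 1)
  J1: (4, 3, 0)
(2) The state is SAFE; one workable sequence: J2, J1, J9, J7, J3.
Key observation: the first exact fit in this order is J2 — it needs (1, 2, 0) with (2, 2, 0) free, meeting a requested resource to the last unit.
Check, step by step:
  pool = (2, 2, 0)
  J2 needs (1, 2, 0) <= (2, 2, 0) -> finishes; pool += (2, 2, 0) = (4, 4, 0)
  J1 needs (4, 3, 0) <= (4, 4, 0) -> finishes; pool += (1, 0, 2) = (5, 4, 2)
  J9 needs (3, 3, 1) <= (5, 4, 2) -> finishes; pool += (0, 1, 0) = (5, 5, 2)
  J7 needs (1, 1, 1) <= (5, 5, 2) -> finishes; pool += (0, 1, 0) = (5, 6, 2)
  J3 needs (2, 4, 0) <= (5, 6, 2) -> finishes; pool += (1, 1, 1) = (6, 7, 3)
(3) Precisely 12 of the possible complete orderings are safe sequences.


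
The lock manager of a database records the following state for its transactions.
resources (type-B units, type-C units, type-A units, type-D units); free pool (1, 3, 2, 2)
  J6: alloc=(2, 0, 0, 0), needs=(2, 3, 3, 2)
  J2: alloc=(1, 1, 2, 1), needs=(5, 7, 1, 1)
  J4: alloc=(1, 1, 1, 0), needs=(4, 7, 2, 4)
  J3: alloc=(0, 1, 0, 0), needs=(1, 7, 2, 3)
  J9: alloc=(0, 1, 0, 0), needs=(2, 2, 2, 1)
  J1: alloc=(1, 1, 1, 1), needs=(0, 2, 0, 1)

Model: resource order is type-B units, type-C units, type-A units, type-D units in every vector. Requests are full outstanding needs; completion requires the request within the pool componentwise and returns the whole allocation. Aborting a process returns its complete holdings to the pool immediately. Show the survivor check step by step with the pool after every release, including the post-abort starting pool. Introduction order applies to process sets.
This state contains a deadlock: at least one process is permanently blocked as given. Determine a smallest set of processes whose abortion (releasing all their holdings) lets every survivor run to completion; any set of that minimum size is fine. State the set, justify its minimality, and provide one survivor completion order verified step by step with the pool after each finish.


The answer: abort J4 and J3.
Key observation: the returned (1, 2, 1, 0) from J4 and J3 is what brings J2 — unrunnable before, under any order — into play at step 4.
No one abort is enough; case by case: J6 alone leaves J2 blocked (short on type-B units and type-C units); J2 alone leaves J4 blocked (short on type-C units); J4 alone leaves J2 blocked (short on type-C units); J3 alone leaves J2 blocked (short on type-B units and type-C units); J9 alone leaves J2 blocked (short on type-B units and type-C units); J1 alone leaves J2 blocked (short on type-B units and type-C units).
Survivors finish in the order: J1, J9, J6, J2. Walking it through (pool after the aborts first):
  pool = (2, 5, 3, 2)
  J1: need (0, 2, 0, 1) fits (2, 5, 3, 2); releases (1, 1, 1, 1), pool now (3, 6, 4, 3)
  J9: need (2, 2, 2, 1) fits (3, 6, 4, 3); releases (0, 1, 0, 0), pool now (3, 7, 4, 3)
  J6: need (2, 3, 3, 2) fits (3, 7, 4, 3); releases (2, 0, 0, 0), pool now (5, 7, 4, 3)
  J2: need (5, 7, 1, 1) fits (5, 7, 4, 3); releases (1, 1, 2, 1), pool now (6, 8, 6, 4)


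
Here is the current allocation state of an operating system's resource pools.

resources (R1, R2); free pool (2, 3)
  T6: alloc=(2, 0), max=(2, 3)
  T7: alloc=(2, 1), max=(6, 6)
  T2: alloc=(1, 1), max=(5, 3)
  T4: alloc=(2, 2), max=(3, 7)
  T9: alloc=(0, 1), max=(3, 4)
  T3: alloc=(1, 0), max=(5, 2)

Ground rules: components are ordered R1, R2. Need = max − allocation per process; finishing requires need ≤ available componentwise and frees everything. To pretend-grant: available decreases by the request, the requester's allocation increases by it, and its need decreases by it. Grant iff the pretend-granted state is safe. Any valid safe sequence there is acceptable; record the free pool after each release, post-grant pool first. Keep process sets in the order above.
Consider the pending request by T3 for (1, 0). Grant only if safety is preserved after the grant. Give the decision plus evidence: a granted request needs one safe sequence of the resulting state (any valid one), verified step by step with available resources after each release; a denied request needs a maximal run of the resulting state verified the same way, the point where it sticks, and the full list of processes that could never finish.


GRANT. The post-grant state is safe; one safe sequence: T6, T3, T9, T2, T4, T7.
Key observation: the transfer keeps a workable pool ((1, 3)); T6 starts the safe sequence.
Check on the post-grant state, step by step:
  pool = (1, 3)
  T6 needs (0, 3) <= (1, 3) -> finishes; pool += (2, 0) = (3, 3)
  T3 needs (3, 2) <= (3, 3) -> finishes; pool += (2, 0) = (5, 3)
  T9 needs (3, 3) <= (5, 3) -> finishes; pool += (0, 1) = (5, 4)
  T2 needs (4, 2) <= (5, 4) -> finishes; pool += (1, 1) = (6, 5)
  T4 needs (1, 5) <= (6, 5) -> finishes; pool += (2, 2) = (8, 7)
  T7 needs (4, 5) <= (8, 7) -> finishes; pool += (2, 1) = (10, 8)


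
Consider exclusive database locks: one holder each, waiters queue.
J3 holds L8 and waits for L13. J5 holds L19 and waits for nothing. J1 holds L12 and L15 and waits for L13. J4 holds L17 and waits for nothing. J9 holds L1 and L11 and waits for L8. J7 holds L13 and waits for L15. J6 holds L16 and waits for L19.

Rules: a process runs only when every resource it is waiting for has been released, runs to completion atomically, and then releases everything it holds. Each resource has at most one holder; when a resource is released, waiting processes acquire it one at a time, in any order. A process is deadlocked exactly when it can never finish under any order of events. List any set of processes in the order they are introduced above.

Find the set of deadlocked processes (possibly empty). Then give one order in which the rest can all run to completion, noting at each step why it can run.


Deadlocked set: J3, J1, J9 and J7.
Key observation: the cycle J7 -> J1 -> J7 can never break — each member waits on the next; J3 and J9 wait into the deadlock from upstream.
A valid finishing order for the others: J5, J6, J4.
Step-by-step check:
  J5: no waits; runs immediately, freeing L19
  J6: everything it awaited (L19) is free; runs, freeing L16
  J4: no waits; runs immediately, freeing L17


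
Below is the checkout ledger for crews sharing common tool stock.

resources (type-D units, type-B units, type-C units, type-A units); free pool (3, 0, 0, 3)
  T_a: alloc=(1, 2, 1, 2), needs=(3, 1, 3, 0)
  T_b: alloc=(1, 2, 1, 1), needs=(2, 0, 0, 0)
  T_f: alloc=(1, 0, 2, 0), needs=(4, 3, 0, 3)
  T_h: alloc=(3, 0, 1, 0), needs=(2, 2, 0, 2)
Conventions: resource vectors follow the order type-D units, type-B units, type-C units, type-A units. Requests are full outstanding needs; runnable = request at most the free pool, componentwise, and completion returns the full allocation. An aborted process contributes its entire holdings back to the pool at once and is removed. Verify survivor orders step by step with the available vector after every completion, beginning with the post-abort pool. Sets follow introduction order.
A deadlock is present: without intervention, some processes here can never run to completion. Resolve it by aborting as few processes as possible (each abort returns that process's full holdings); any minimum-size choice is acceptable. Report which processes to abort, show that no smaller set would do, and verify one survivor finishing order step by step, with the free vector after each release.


Abort T_a.
Key observation: no ordering could ever have run T_f before the abort of T_a; with (1, 2, 1, 2) back in the pool it fits at step 3.
Why nothing smaller works: aborting no one leaves the state deadlocked as given.
One survivor order: T_h, T_b, T_f. Step-by-step check (post-abort pool first):
  pool = (4, 2, 1, 5)
  T_h needs (2, 2, 0, 2) <= (4, 2, 1, 5) -> finishes; pool += (3, 0, 1, 0) = (7, 2, 2, 5)
  T_b needs (2, 0, 0, 0) <= (7, 2, 2, 5) -> finishes; pool += (1, 2, 1, 1) = (8, 4, 3, 6)
  T_f needs (4, 3, 0, 3) <= (8, 4, 3, 6) -> finishes; pool += (1, 0, 2, 0) = (9, 4, 5, 6)


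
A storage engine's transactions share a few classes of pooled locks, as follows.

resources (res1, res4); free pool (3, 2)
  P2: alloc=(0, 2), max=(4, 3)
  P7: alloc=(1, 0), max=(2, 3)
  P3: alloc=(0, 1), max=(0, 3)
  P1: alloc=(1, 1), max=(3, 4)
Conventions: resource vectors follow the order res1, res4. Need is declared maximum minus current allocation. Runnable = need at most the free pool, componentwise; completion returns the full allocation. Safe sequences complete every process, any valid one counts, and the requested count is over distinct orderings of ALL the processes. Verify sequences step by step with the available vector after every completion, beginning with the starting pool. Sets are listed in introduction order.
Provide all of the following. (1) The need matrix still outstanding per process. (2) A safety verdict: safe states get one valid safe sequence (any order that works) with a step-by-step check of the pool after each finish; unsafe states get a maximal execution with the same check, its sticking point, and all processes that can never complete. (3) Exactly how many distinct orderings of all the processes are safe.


(1) Remaining need (order res1, res4):
  P2: (4, 1)
  P7: (1, 3)
  P3: (0, 2)
  P1: (2, 3)
(2) SAFE — a valid safe sequence is P3, P1, P7, P2.
Key observation: the first exact fit in this order is P3 — it needs (0, 2) with (3, 2) free, meeting a requested resource to the last unit.
Verifying each step:
  pool = (3, 2)
  P3: need (0, 2) fits (3, 2); releases (0, 1), pool now (3, 3)
  P1: need (2, 3) fits (3, 3); releases (1, 1), pool now (4, 4)
  P7: need (1, 3) fits (4, 4); releases (1, 0), pool now (5, 4)
  P2: need (4, 1) fits (5, 4); releases (0, 2), pool now (5, 6)
(3) Precisely 4 of the possible complete orderings are safe sequences.


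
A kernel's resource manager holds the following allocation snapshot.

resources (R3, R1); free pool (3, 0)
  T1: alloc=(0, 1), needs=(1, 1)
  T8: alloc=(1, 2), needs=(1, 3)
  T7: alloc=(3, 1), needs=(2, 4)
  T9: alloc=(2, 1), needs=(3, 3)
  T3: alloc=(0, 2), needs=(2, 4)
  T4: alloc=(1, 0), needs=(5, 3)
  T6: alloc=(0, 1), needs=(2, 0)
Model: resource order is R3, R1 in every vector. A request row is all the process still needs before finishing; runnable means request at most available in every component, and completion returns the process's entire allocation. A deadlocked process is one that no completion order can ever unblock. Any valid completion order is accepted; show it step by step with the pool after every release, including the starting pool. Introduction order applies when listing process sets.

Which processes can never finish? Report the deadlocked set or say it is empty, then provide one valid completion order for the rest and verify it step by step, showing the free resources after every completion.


Deadlocked: T8, T7, T9, T3 and T4.
Key observation: the wall is R1: completing T6, T1 brings the pool only to (3, 2), and all the rest need more.
The rest can finish in the order T6, T1. Check, step by step:
  pool = (3, 0)
  T6: need (2, 0) fits (3, 0); releases (0, 1), pool now (3, 1)
  T1: need (1, 1) fits (3, 1); releases (0, 1), pool now (3, 2)
None of the blocked processes ever fits:
  T8 still needs (1, 3) but only (3, 2) is free — short on R1
  T7 still needs (2, 4) but only (3, 2) is free — short on R1
  T9 still needs (3, 3) but only (3, 2) is free — short on R1
  T3 still needs (2, 4) but only (3, 2) is free — short on R1
  T4 still needs (5, 3) but only (3, 2) is free — short on R3 and R1


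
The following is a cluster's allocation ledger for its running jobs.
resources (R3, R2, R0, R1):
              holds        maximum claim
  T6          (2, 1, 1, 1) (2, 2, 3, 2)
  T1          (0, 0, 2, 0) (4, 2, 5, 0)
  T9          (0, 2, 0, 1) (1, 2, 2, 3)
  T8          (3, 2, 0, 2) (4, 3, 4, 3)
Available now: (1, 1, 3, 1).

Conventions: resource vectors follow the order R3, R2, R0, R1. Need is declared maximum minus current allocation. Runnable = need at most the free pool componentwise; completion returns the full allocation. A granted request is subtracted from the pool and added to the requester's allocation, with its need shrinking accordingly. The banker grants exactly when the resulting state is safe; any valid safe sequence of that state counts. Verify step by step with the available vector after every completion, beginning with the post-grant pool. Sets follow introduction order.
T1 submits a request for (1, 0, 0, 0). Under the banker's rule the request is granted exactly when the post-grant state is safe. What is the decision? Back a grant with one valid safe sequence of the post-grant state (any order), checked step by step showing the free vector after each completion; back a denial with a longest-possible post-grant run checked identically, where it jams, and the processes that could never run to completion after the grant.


GRANT: granting preserves safety; a valid post-grant sequence is T6, T9, T8, T1.
Key observation: even at the reduced pool (0, 1, 3, 1), T6 fits immediately, so safety survives the grant.
Step-by-step check of the post-grant state:
  pool = (0, 1, 3, 1)
  run T6 (needs (0, 1, 2, 1), free (0, 1, 3, 1)); after release of (2, 1, 1, 1) the pool is (2, 2, 4, 2)
  run T9 (needs (1, 0, 2, 2), free (2, 2, 4, 2)); after release of (0, 2, 0, 1) the pool is (2, 4, 4, 3)
  run T8 (needs (1, 1, 4, 1), free (2, 4, 4, 3)); after release of (3, 2, 0, 2) the pool is (5, 6, 4, 5)
  run T1 (needs (3, 2, 3, 0), free (5, 6, 4, 5)); after release of (1, 0, 2, 0) the pool is (6, 6, 6, 5)


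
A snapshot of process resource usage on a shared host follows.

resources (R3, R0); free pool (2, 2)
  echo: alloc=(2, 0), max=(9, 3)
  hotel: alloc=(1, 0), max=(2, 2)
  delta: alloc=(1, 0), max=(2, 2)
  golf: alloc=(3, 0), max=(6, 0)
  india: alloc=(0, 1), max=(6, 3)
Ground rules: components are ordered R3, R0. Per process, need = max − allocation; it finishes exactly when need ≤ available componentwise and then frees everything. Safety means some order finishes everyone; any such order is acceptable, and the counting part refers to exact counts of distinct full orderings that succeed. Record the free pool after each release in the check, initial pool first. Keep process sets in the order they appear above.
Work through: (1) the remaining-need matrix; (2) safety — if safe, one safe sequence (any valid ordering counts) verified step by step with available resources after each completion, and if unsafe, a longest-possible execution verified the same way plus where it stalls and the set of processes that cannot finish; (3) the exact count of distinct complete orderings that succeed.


(1) Outstanding need per process (order R3, R0):
  echo: (7, 3)
  hotel: (1, 2)
  delta: (1, 2)
  golf: (3, 0)
  india: (6, 2)
(2) SAFE. One safe sequence: hotel, delta, golf, india, echo.
Key observation: hotel marks the first exact bind of the order: its need (1, 2) fits the free (2, 2) with zero slack on a requested resource.
Walking it through:
  pool = (2, 2)
  hotel: need (1, 2) fits (2, 2); releases (1, 0), pool now (3, 2)
  delta: need (1, 2) fits (3, 2); releases (1, 0), pool now (4, 2)
  golf: need (3, 0) fits (4, 2); releases (3, 0), pool now (7, 2)
  india: need (6, 2) fits (7, 2); releases (0, 1), pool now (7, 3)
  echo: need (7, 3) fits (7, 3); releases (2, 0), pool now (9, 3)
(3) Precisely 6 of the possible complete orderings are safe sequences.


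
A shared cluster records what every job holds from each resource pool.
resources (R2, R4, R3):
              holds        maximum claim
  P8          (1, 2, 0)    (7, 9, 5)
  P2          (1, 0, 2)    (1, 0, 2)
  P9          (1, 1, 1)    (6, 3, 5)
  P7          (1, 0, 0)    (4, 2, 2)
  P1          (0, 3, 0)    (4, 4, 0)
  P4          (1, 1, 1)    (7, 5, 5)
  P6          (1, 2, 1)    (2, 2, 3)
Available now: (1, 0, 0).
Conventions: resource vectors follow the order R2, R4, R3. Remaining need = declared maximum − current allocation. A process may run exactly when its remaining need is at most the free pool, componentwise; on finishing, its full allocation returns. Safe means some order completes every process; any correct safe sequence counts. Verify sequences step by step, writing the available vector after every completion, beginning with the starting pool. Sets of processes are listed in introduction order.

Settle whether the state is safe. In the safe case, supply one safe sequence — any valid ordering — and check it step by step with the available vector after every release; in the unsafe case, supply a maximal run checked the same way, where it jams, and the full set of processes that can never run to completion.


UNSAFE — no complete ordering exists.
Key observation: the pool after P2, P6, P7, P1 is (4, 5, 3); every surviving request exceeds it in R2, so progress ends there.
Going as far as possible: P2, P6, P7, P1; after that, nothing fits. Step-by-step check:
  pool = (1, 0, 0)
  P2 needs (0, 0, 0) <= (1, 0, 0) -> finishes; pool += (1, 0, 2) = (2, 0, 2)
  P6 needs (1, 0, 2) <= (2, 0, 2) -> finishes; pool += (1, 2, 1) = (3, 2, 3)
  P7 needs (3, 2, 2) <= (3, 2, 3) -> finishes; pool += (1, 0, 0) = (4, 2, 3)
  P1 needs (4, 1, 0) <= (4, 2, 3) -> finishes; pool += (0, 3, 0) = (4, 5, 3)
  P8 cannot run: need (6, 7, 5) vs free (4, 5, 3) (insufficient R2, R4 and R3)
  P9 cannot run: need (5, 2, 4) vs free (4, 5, 3) (insufficient R2 and R3)
  P4 cannot run: need (6, 4, 4) vs free (4, 5, 3) (insufficient R2 and R3)
Processes that can never finish: P8, P9 and P4.


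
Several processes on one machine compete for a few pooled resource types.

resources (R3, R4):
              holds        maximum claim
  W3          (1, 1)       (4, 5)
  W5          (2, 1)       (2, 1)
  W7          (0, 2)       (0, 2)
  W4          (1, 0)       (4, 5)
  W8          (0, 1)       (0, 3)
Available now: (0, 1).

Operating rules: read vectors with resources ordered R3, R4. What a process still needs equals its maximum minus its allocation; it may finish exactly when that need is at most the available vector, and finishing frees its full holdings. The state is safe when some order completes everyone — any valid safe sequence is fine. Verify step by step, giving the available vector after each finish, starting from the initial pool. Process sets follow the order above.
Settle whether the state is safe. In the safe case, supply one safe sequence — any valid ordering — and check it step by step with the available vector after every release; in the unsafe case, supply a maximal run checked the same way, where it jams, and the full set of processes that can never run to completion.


UNSAFE — no complete ordering exists.
Key observation: R3 is the bottleneck — with W7, W8, W5 done the pool holds (2, 5), short of every remaining need.
A maximal execution: W7, W8, W5 — then nothing else fits. Step-by-step check:
  pool = (0, 1)
  run W7 (needs (0, 0), free (0, 1)); after release of (0, 2) the pool is (0, 3)
  run W8 (needs (0, 2), free (0, 3)); after release of (0, 1) the pool is (0, 4)
  run W5 (needs (0, 0), free (0, 4)); after release of (2, 1) the pool is (2, 5)
  W3 cannot run: need (3, 4) vs free (2, 5) (insufficient R3)
  W4 cannot run: need (3, 5) vs free (2, 5) (insufficient R3)
Processes that can never finish: W3 and W4.


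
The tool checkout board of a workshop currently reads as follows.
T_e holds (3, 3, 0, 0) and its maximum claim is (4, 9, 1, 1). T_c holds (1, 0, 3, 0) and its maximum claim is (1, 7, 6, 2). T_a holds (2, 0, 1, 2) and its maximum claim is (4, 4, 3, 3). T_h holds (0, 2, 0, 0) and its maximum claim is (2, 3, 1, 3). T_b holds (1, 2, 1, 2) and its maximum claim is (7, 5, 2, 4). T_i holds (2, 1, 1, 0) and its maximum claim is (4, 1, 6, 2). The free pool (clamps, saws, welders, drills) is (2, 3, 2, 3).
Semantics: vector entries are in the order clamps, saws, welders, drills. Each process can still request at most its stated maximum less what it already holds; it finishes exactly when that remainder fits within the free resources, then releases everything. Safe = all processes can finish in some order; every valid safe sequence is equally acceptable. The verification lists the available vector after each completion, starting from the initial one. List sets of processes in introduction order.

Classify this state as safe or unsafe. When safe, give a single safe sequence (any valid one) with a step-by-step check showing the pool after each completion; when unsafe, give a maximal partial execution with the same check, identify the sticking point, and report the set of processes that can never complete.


The state is UNSAFE.
Key observation: after T_h, T_a the pool peaks at (4, 5, 3, 5), and each blocked process is short somewhere: T_e on saws; T_c on saws; T_b on clamps; T_i on welders.
Going as far as possible: T_h, T_a; after that, nothing fits. Walking it through:
  pool = (2, 3, 2, 3)
  run T_h (needs (2, 1, 1, 3), free (2, 3, 2, 3)); after release of (0, 2, 0, 0) the pool is (2, 5, 2, 3)
  run T_a (needs (2, 4, 2, 1), free (2, 5, 2, 3)); after release of (2, 0, 1, 2) the pool is (4, 5, 3, 5)
  blocked: T_e wants (1, 6, 1, 1), pool (4, 5, 3, 5) — not enough saws
  blocked: T_c wants (0, 7, 3, 2), pool (4, 5, 3, 5) — not enough saws
  blocked: T_b wants (6, 3, 1, 2), pool (4, 5, 3, 5) — not enough clamps
  blocked: T_i wants (2, 0, 5, 2), pool (4, 5, 3, 5) — not enough welders
Permanently blocked: T_e, T_c, T_b and T_i.


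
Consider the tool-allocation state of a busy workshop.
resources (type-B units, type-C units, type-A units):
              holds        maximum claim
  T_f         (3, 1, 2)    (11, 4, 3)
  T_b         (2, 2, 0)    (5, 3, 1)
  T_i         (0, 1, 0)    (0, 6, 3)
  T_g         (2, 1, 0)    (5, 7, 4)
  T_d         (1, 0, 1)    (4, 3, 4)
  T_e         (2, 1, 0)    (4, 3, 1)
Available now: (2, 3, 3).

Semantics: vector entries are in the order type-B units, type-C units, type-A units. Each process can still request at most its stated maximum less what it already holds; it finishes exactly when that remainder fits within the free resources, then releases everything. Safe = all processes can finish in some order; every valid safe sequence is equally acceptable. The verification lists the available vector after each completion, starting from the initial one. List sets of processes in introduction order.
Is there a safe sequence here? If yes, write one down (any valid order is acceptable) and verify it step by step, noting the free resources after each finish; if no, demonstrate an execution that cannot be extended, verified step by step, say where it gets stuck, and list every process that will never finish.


SAFE. One safe sequence: T_e, T_b, T_d, T_g, T_f, T_i.
Key observation: the first exact fit in this order is T_e — it needs (2, 2, 1) with (2, 3, 3) free, meeting a requested resource to the last unit.
Check, step by step:
  pool = (2, 3, 3)
  T_e: need (2, 2, 1) fits (2, 3, 3); releases (2, 1, 0), pool now (4, 4, 3)
  T_b: need (3, 1, 1) fits (4, 4, 3); releases (2, 2, 0), pool now (6, 6, 3)
  T_d: need (3, 3, 3) fits (6, 6, 3); releases (1, 0, 1), pool now (7, 6, 4)
  T_g: need (3, 6, 4) fits (7, 6, 4); releases (2, 1, 0), pool now (9, 7, 4)
  T_f: need (8, 3, 1) fits (9, 7, 4); releases (3, 1, 2), pool now (12, 8, 6)
  T_i: need (0, 5, 3) fits (12, 8, 6); releases (0, 1, 0), pool now (12, 9, 6)


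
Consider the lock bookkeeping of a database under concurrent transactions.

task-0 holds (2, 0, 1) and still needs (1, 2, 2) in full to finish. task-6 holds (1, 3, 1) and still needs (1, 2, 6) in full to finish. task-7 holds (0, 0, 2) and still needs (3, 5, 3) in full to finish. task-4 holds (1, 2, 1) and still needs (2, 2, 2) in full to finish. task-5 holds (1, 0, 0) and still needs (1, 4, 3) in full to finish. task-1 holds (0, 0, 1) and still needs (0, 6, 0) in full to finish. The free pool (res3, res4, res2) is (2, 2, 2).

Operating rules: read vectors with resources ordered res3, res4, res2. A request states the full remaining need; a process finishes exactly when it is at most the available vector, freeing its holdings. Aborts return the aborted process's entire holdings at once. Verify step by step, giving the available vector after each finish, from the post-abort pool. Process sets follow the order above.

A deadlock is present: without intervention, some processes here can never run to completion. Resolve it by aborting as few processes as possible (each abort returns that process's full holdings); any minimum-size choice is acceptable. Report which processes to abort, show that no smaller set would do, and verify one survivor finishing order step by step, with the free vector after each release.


The answer: abort task-6.
Key observation: the deadlocked task-7 becomes finishable only because task-6 released (1, 3, 1); it completes at step 1 below.
No smaller set exists: with zero aborts the deadlock remains.
Survivors finish in the order: task-7, task-5, task-4, task-0, task-1. Walking it through (pool after the aborts first):
  pool = (3, 5, 3)
  task-7: need (3, 5, 3) fits (3, 5, 3); releases (0, 0, 2), pool now (3, 5, 5)
  task-5: need (1, 4, 3) fits (3, 5, 5); releases (1, 0, 0), pool now (4, 5, 5)
  task-4: need (2, 2, 2) fits (4, 5, 5); releases (1, 2, 1), pool now (5, 7, 6)
  task-0: need (1, 2, 2) fits (5, 7, 6); releases (2, 0, 1), pool now (7, 7, 7)
  task-1: need (0, 6, 0) fits (7, 7, 7); releases (0, 0, 1), pool now (7, 7, 8)


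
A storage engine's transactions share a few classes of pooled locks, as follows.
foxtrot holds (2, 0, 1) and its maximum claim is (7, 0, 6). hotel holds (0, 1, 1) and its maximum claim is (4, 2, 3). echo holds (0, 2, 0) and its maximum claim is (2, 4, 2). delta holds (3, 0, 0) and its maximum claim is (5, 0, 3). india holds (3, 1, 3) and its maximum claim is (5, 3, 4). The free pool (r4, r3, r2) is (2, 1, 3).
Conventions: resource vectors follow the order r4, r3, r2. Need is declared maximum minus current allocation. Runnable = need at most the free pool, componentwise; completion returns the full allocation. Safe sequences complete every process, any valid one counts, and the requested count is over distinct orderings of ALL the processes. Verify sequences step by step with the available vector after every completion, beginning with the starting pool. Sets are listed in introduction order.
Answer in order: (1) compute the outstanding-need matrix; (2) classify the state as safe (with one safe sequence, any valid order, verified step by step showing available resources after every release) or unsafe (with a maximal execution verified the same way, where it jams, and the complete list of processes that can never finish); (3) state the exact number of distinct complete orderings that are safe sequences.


(1) Need matrix, components ordered r4, r3, r2:
  foxtrot: (5, 0, 5)
  hotel: (4, 1, 2)
  echo: (2, 2, 2)
  delta: (2, 0, 3)
  india: (2, 2, 1)
(2) SAFE — a valid safe sequence is delta, hotel, india, echo, foxtrot.
Key observation: delta is the earliest step where a requested resource binds exactly: need (2, 0, 3), pool (2, 1, 3) at its turn.
Check, step by step:
  pool = (2, 1, 3)
  delta needs (2, 0, 3) <= (2, 1, 3) -> finishes; pool += (3, 0, 0) = (5, 1, 3)
  hotel needs (4, 1, 2) <= (5, 1, 3) -> finishes; pool += (0, 1, 1) = (5, 2, 4)
  india needs (2, 2, 1) <= (5, 2, 4) -> finishes; pool += (3, 1, 3) = (8, 3, 7)
  echo needs (2, 2, 2) <= (8, 3, 7) -> finishes; pool += (0, 2, 0) = (8, 5, 7)
  foxtrot needs (5, 0, 5) <= (8, 5, 7) -> finishes; pool += (2, 0, 1) = (10, 5, 8)
(3) Exactly 3 of the possible complete orderings are safe sequences.


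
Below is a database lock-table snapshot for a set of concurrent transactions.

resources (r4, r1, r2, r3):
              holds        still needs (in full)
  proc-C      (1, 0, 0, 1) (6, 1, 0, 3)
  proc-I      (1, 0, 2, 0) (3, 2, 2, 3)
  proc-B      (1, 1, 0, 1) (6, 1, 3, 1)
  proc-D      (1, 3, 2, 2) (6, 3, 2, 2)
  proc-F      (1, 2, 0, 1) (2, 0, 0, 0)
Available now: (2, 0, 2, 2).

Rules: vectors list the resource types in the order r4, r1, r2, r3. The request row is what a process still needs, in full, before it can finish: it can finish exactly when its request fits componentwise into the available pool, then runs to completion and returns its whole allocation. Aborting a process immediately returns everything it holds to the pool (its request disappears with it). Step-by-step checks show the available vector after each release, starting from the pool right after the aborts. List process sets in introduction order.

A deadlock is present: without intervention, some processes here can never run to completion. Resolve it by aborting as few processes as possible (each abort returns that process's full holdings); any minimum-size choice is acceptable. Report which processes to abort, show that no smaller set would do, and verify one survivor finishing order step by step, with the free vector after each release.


The answer: abort proc-C and proc-D.
Key observation: no ordering could ever have run proc-B before the abort of proc-C and proc-D; with (2, 3, 2, 3) back in the pool it fits at step 3.
Minimality, checking each single-abort alternative: proc-C alone leaves proc-B blocked (short on r4); proc-I alone leaves proc-C blocked (short on r4); proc-B alone leaves proc-C blocked (short on r4); proc-D alone leaves proc-C blocked (short on r4); proc-F alone leaves proc-C blocked (short on r4).
One survivor order: proc-I, proc-F, proc-B. Walking it through (post-abort pool first):
  pool = (4, 3, 4, 5)
  proc-I: need (3, 2, 2, 3) fits (4, 3, 4, 5); releases (1, 0, 2, 0), pool now (5, 3, 6, 5)
  proc-F: need (2, 0, 0, 0) fits (5, 3, 6, 5); releases (1, 2, 0, 1), pool now (6, 5, 6, 6)
  proc-B: need (6, 1, 3, 1) fits (6, 5, 6, 6); releases (1, 1, 0, 1), pool now (7, 6, 6, 7)


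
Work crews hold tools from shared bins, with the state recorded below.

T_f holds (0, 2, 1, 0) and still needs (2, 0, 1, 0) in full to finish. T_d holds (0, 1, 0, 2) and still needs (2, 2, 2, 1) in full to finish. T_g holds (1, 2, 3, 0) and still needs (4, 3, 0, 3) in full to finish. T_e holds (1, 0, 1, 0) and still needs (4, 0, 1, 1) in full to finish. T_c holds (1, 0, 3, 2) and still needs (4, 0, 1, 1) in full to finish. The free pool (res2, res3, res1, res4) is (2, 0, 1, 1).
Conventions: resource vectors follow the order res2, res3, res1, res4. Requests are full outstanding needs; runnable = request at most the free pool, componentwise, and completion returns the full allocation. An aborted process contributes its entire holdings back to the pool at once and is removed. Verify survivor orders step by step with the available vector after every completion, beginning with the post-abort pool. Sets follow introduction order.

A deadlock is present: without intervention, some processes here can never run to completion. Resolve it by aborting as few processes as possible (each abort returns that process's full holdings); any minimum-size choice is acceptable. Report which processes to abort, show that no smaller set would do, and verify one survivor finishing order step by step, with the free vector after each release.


The answer: abort T_e and T_c.
Key observation: the returned (2, 0, 4, 2) from T_e and T_c is what brings T_g — unrunnable before, under any order — into play at step 3.
Minimality, checking each single-abort alternative: T_f alone leaves T_g blocked (short on res2); T_d alone leaves T_g blocked (short on res2); T_g alone leaves T_e blocked (short on res2); T_e alone leaves T_g blocked (short on res2); T_c alone leaves T_g blocked (short on res2).
Survivors finish in the order: T_f, T_d, T_g. Verifying each step (pool after the aborts first):
  pool = (4, 0, 5, 3)
  T_f needs (2, 0, 1, 0) <= (4, 0, 5, 3) -> finishes; pool += (0, 2, 1, 0) = (4, 2, 6, 3)
  T_d needs (2, 2, 2, 1) <= (4, 2, 6, 3) -> finishes; pool += (0, 1, 0, 2) = (4, 3, 6, 5)
  T_g needs (4, 3, 0, 3) <= (4, 3, 6, 5) -> finishes; pool += (1, 2, 3, 0) = (5, 5, 9, 5)


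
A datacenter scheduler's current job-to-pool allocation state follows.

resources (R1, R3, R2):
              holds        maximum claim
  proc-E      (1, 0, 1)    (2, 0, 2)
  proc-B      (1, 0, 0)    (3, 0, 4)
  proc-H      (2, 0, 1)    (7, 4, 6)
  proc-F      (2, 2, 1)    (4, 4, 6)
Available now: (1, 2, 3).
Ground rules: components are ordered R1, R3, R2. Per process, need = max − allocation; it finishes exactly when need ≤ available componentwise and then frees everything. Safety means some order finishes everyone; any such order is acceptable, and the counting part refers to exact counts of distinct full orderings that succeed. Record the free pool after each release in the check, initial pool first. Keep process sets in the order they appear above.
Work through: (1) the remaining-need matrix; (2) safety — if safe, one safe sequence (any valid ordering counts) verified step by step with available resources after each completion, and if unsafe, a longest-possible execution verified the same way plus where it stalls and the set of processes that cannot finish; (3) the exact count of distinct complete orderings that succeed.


(1) Remaining need (order R1, R3, R2):
  proc-E: (1, 0, 1)
  proc-B: (2, 0, 4)
  proc-H: (5, 4, 5)
  proc-F: (2, 2, 5)
(2) UNSAFE.
Key observation: once proc-E, proc-B finish, the pool peaks at (3, 2, 4) — and every remaining process still needs more R2 than that.
The run proc-E, proc-B cannot be extended any further. Verifying each step:
  pool = (1, 2, 3)
  proc-E: need (1, 0, 1) fits (1, 2, 3); releases (1, 0, 1), pool now (2, 2, 4)
  proc-B: need (2, 0, 4) fits (2, 2, 4); releases (1, 0, 0), pool now (3, 2, 4)
  blocked: proc-H wants (5, 4, 5), pool (3, 2, 4) — not enough R1, R3 and R2
  blocked: proc-F wants (2, 2, 5), pool (3, 2, 4) — not enough R2
Permanently blocked: proc-H and proc-F.
(3) Exactly 0 of the possible complete orderings are safe sequences.


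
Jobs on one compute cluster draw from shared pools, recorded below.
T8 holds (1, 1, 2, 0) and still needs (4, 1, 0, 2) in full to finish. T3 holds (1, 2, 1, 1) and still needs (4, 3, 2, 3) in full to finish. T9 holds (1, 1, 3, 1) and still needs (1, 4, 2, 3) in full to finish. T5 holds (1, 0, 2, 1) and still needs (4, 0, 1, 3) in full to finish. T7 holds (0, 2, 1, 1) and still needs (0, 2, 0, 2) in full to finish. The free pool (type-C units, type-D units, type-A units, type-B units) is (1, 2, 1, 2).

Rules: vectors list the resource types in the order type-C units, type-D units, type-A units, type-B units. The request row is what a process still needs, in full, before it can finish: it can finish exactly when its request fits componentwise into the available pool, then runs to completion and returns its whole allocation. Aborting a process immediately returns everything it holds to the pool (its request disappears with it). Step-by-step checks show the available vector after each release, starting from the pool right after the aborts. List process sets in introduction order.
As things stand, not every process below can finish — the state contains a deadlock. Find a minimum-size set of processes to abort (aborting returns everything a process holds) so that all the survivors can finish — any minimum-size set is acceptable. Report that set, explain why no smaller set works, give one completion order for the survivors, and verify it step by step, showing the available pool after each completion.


The answer: abort T8 and T5.
Key observation: no ordering could ever have run T3 before the abort of T8 and T5; with (2, 1, 4, 1) back in the pool it fits at step 3.
No one abort is enough; case by case: T8 alone leaves T3 blocked (short on type-C units); T3 alone leaves T8 blocked (short on type-C units); T9 alone leaves T8 blocked (short on type-C units); T5 alone leaves T8 blocked (short on type-C units); T7 alone leaves T8 blocked (short on type-C units).
Survivors finish in the order: T7, T9, T3. Verifying each step (pool after the aborts first):
  pool = (3, 3, 5, 3)
  T7 needs (0, 2, 0, 2) <= (3, 3, 5, 3) -> finishes; pool += (0, 2, 1, 1) = (3, 5, 6, 4)
  T9 needs (1, 4, 2, 3) <= (3, 5, 6, 4) -> finishes; pool += (1, 1, 3, 1) = (4, 6, 9, 5)
  T3 needs (4, 3, 2, 3) <= (4, 6, 9, 5) -> finishes; pool += (1, 2, 1, 1) = (5, 8, 10, 6)


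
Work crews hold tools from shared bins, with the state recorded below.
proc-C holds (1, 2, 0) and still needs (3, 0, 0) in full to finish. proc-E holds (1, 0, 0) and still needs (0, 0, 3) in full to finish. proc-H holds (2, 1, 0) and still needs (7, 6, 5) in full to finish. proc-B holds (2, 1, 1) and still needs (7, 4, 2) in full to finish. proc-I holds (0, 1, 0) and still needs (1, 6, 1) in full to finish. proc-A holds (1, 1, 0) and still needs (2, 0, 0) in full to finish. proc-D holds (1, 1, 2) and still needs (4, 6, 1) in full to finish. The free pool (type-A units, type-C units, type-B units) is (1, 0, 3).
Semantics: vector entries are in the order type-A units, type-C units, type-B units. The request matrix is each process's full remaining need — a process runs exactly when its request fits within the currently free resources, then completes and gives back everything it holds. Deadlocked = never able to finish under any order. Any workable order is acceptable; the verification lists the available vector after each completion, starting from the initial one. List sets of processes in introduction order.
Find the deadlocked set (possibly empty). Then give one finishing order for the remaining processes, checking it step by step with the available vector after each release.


Deadlocked: proc-H, proc-B, proc-I and proc-D.
Key observation: no order helps: past proc-E, proc-A, proc-C, the free pool tops out at (4, 3, 3), below what each blocked process needs in type-C units.
The rest can finish in the order proc-E, proc-A, proc-C. Walking it through:
  pool = (1, 0, 3)
  proc-E: need (0, 0, 3) fits (1, 0, 3); releases (1, 0, 0), pool now (2, 0, 3)
  proc-A: need (2, 0, 0) fits (2, 0, 3); releases (1, 1, 0), pool now (3, 1, 3)
  proc-C: need (3, 0, 0) fits (3, 1, 3); releases (1, 2, 0), pool now (4, 3, 3)
The stuck group stays short no matter what:
  proc-H still needs (7, 6, 5) but only (4, 3, 3) is free — short on type-A units, type-C units and type-B units
  proc-B still needs (7, 4, 2) but only (4, 3, 3) is free — short on type-A units and type-C units
  proc-I still needs (1, 6, 1) but only (4, 3, 3) is free — short on type-C units
  proc-D still needs (4, 6, 1) but only (4, 3, 3) is free — short on type-C units
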